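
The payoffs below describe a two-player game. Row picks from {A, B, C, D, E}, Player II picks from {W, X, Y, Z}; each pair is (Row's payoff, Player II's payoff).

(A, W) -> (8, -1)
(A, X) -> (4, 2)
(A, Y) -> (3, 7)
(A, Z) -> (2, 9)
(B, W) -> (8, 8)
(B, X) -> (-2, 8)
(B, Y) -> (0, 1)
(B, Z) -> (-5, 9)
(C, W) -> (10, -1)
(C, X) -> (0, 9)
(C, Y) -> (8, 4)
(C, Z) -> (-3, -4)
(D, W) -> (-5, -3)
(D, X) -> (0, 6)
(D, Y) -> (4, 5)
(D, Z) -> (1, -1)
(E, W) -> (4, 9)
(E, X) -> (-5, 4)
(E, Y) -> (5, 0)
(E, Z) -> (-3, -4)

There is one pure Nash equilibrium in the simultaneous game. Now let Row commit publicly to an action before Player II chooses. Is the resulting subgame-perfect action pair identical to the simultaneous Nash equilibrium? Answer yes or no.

Backward induction with Row moving first.
- A → Player II plays Z (best of -1, 2, 7, 9); Row gets 2.
- B → Player II plays Z (best of 8, 8, 1, 9); Row gets -5.
- C → Player II plays X (best of -1, 9, 4, -4); Row gets 0.
- D → Player II plays X (best of -3, 6, 5, -1); Row gets 0.
- E → Player II plays W (best of 9, 4, 0, -4); Row gets 4.
Maximizing over 2, -5, 0, 0, 4, Row chooses E. Subgame-perfect outcome: (E, W) with payoffs (4, 9).
Under simultaneous play:
Row's best replies: W→C; X→A; Y→C; Z→A.
Player II's best replies: A→Z; B→Z; C→X; D→X; E→W.
Only (A, Z) has each player best-responding; Nash payoffs (2, 9).
Sequential outcome (E, W) differs from the Nash profile (A, Z).

no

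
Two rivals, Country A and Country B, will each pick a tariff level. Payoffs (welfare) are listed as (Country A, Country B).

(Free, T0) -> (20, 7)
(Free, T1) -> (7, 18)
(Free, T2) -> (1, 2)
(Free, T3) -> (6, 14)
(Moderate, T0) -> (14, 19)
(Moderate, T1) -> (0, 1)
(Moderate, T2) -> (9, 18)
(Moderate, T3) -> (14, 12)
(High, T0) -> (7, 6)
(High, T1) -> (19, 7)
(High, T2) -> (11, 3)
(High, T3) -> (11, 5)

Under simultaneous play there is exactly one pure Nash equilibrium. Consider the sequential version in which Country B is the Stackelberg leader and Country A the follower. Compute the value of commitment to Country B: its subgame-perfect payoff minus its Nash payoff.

Country A best-responds to each possible Country B move:
- T0: Country A compares 20, 14, 7 and picks Free; Country B would get 7.
- T1: Country A compares 7, 0, 19 and picks High; Country B would get 7.
- T2: Country A compares 1, 9, 11 and picks High; Country B would get 3.
- T3: Country A compares 6, 14, 11 and picks Moderate; Country B would get 12.
Maximizing over 7, 7, 3, 12, Country B chooses T3. Subgame-perfect outcome: (Moderate, T3) with payoffs (14, 12).
For the simultaneous game, intersect best replies.
Country A's best replies: T0→Free; T1→High; T2→High; T3→Moderate.
Country B's best replies: Free→T1; Moderate→T0; High→T1.
The unique mutual best reply is (High, T1), giving (19, 7).
Country B's commitment gain: 12 − 7 = 5.

5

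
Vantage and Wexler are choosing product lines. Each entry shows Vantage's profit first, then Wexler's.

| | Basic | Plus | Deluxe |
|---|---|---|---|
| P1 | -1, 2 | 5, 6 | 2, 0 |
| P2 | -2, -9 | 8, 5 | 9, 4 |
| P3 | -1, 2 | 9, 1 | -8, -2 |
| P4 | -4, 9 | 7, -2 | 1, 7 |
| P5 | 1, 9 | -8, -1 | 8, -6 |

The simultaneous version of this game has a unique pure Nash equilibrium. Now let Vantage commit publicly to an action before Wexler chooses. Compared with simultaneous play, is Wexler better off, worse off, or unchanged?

worse off

Wexler best-responds to each possible Vantage move:
- P1: BR = Plus, leader payoff 5.
- P2: BR = Plus, leader payoff 8.
- P3: BR = Basic, leader payoff -1.
- P4: BR = Basic, leader payoff -4.
- P5: BR = Basic, leader payoff 1.
Vantage's induced payoffs are 5, 8, -1, -4, 1, so Vantage commits to P2. Subgame-perfect outcome: (P2, Plus) with payoffs (8, 5).
For the simultaneous game, intersect best replies.
Vantage's best replies: Basic→P5; Plus→P3; Deluxe→P2.
Wexler's best replies: P1→Plus; P2→Plus; P3→Basic; P4→Basic; P5→Basic.
The unique mutual best reply is (P5, Basic), giving (1, 9).
Wexler earns 5 sequentially versus 9 at the Nash outcome: worse off.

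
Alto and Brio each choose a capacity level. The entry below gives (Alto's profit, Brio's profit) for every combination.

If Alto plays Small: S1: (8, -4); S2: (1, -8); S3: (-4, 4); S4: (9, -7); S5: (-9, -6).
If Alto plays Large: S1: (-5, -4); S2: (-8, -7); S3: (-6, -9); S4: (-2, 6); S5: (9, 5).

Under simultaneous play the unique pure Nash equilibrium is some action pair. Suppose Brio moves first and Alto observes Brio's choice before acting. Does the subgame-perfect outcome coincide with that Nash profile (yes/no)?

Solve by backward induction (Brio leads).
- S1 → Alto plays Small (best of 8, -5); Brio gets -4.
- S2 → Alto plays Small (best of 1, -8); Brio gets -8.
- S3 → Alto plays Small (best of -4, -6); Brio gets 4.
- S4 → Alto plays Small (best of 9, -2); Brio gets -7.
- S5 → Alto plays Large (best of -9, 9); Brio gets 5.
Brio's induced payoffs are -4, -8, 4, -7, 5, so Brio commits to S5. Subgame-perfect outcome: (Large, S5) with payoffs (9, 5).
Under simultaneous play:
Alto's best replies: S1→Small; S2→Small; S3→Small; S4→Small; S5→Large.
Brio's best replies: Small→S3; Large→S4.
Only (Small, S3) has each player best-responding; Nash payoffs (-4, 4).
Sequential outcome (Large, S5) differs from the Nash profile (Small, S3).

no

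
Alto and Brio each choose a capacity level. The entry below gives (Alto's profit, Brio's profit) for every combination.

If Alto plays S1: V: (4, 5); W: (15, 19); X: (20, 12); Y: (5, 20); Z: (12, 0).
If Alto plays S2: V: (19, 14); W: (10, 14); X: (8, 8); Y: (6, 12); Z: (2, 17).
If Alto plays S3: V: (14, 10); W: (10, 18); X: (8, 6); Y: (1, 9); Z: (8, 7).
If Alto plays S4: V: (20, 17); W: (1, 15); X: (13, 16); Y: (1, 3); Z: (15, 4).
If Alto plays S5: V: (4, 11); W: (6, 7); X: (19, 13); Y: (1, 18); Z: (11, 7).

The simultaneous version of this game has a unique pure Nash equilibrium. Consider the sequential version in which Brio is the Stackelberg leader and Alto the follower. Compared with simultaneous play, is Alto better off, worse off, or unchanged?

Solve by backward induction (Brio leads).
- V → Alto plays S4 (best of 4, 19, 14, 20, 4); Brio gets 17.
- W → Alto plays S1 (best of 15, 10, 10, 1, 6); Brio gets 19.
- X → Alto plays S1 (best of 20, 8, 8, 13, 19); Brio gets 12.
- Y → Alto plays S2 (best of 5, 6, 1, 1, 1); Brio gets 12.
- Z → Alto plays S4 (best of 12, 2, 8, 15, 11); Brio gets 4.
Brio's induced payoffs are 17, 19, 12, 12, 4, so Brio commits to W. Subgame-perfect outcome: (S1, W) with payoffs (15, 19).
For the simultaneous game, intersect best replies.
Alto's best replies: V→S4; W→S1; X→S1; Y→S2; Z→S4.
Brio's best replies: S1→Y; S2→Z; S3→W; S4→V; S5→Y.
Only (S4, V) has each player best-responding; Nash payoffs (20, 17).
Alto earns 15 sequentially versus 20 at the Nash outcome: worse off.

worse off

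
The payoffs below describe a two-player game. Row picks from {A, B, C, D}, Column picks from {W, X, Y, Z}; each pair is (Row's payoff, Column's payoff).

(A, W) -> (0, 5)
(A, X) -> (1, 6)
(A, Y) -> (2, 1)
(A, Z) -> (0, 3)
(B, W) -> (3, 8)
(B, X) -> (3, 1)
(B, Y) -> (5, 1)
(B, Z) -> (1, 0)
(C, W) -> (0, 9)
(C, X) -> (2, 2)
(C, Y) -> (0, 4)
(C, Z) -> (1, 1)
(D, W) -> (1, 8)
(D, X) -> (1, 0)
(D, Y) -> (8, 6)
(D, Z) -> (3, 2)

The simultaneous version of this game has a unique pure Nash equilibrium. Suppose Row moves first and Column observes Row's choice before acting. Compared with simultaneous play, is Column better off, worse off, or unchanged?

unchanged

Column best-responds to each possible Row move:
- A: BR = X, leader payoff 1.
- B: BR = W, leader payoff 3.
- C: BR = W, leader payoff 0.
- D: BR = W, leader payoff 1.
Row's induced payoffs are 1, 3, 0, 1, so Row commits to B. Subgame-perfect outcome: (B, W) with payoffs (3, 8).
Now find the simultaneous Nash equilibrium.
Row's best replies: W→B; X→B; Y→D; Z→D.
Column's best replies: A→X; B→W; C→W; D→W.
The unique mutual best reply is (B, W), giving (3, 8).
Column earns 8 sequentially versus 8 at the Nash outcome: unchanged.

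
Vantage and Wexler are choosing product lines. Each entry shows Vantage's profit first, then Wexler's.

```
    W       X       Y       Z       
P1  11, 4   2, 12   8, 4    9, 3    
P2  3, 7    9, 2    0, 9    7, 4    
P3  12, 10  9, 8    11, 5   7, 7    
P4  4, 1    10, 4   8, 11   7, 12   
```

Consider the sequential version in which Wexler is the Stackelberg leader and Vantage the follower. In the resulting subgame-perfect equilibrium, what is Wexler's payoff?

10

Solve by backward induction (Wexler leads).
- W: BR = P3, leader payoff 10.
- X: BR = P4, leader payoff 4.
- Y: BR = P3, leader payoff 5.
- Z: BR = P1, leader payoff 3.
Among 10, 4, 5, 3, the best is 10 at W. Subgame-perfect outcome: (P3, W) with payoffs (12, 10).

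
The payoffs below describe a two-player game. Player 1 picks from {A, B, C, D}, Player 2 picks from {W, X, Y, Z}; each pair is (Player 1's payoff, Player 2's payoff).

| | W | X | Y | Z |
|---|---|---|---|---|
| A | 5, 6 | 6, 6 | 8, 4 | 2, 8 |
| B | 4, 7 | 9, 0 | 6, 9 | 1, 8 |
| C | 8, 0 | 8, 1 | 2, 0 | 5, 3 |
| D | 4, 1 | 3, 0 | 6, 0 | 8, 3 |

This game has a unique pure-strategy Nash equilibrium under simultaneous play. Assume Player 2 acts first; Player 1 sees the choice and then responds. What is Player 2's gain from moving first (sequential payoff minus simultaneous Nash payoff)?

1

Solve by backward induction (Player 2 leads).
- W: Player 1 compares 5, 4, 8, 4 and picks C; Player 2 would get 0.
- X: Player 1 compares 6, 9, 8, 3 and picks B; Player 2 would get 0.
- Y: Player 1 compares 8, 6, 2, 6 and picks A; Player 2 would get 4.
- Z: Player 1 compares 2, 1, 5, 8 and picks D; Player 2 would get 3.
Maximizing over 0, 0, 4, 3, Player 2 chooses Y. Subgame-perfect outcome: (A, Y) with payoffs (8, 4).
For the simultaneous game, intersect best replies.
Player 1's best replies: W→C; X→B; Y→A; Z→D.
Player 2's best replies: A→Z; B→Y; C→Z; D→Z.
The unique mutual best reply is (D, Z), giving (8, 3).
Player 2's commitment gain: 4 − 3 = 1.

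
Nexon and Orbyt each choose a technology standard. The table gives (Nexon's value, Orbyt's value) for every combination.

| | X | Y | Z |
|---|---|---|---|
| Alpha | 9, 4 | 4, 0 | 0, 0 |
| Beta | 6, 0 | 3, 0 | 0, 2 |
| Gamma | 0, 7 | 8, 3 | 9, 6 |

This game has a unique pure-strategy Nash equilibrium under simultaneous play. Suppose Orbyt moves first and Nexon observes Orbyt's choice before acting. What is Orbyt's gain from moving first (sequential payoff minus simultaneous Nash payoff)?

2

Solve by backward induction (Orbyt leads).
- X: Nexon compares 9, 6, 0 and picks Alpha; Orbyt would get 4.
- Y: Nexon compares 4, 3, 8 and picks Gamma; Orbyt would get 3.
- Z: Nexon compares 0, 0, 9 and picks Gamma; Orbyt would get 6.
Among 4, 3, 6, the best is 6 at Z. Subgame-perfect outcome: (Gamma, Z) with payoffs (9, 6).
Under simultaneous play:
Nexon's best replies: X→Alpha; Y→Gamma; Z→Gamma.
Orbyt's best replies: Alpha→X; Beta→Z; Gamma→X.
Only (Alpha, X) has each player best-responding; Nash payoffs (9, 4).
Orbyt's commitment gain: 6 − 4 = 2.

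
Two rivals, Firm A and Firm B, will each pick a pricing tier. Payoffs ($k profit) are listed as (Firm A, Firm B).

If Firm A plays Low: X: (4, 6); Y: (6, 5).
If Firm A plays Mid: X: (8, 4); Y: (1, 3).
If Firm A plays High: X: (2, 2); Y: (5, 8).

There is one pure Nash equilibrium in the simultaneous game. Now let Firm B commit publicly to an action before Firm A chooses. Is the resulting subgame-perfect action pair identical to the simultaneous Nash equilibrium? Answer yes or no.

no

Work backward from Firm A's decision.
- X → Firm A plays Mid (best of 4, 8, 2); Firm B gets 4.
- Y → Firm A plays Low (best of 6, 1, 5); Firm B gets 5.
Among 4, 5, the best is 5 at Y. Subgame-perfect outcome: (Low, Y) with payoffs (6, 5).
Under simultaneous play:
Firm A's best replies: X→Mid; Y→Low.
Firm B's best replies: Low→X; Mid→X; High→Y.
The unique mutual best reply is (Mid, X), giving (8, 4).
Sequential outcome (Low, Y) differs from the Nash profile (Mid, X).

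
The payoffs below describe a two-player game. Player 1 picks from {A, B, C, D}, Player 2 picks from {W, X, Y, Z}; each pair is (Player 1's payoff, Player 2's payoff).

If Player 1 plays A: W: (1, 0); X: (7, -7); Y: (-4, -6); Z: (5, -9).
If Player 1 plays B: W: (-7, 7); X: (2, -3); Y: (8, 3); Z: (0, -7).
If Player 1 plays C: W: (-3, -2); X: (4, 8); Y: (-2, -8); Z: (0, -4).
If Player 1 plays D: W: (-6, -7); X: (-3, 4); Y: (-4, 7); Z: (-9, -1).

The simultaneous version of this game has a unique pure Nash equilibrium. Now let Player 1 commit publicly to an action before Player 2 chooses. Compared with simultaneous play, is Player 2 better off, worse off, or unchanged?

better off

Backward induction with Player 1 moving first.
- A → Player 2 plays W (best of 0, -7, -6, -9); Player 1 gets 1.
- B → Player 2 plays W (best of 7, -3, 3, -7); Player 1 gets -7.
- C → Player 2 plays X (best of -2, 8, -8, -4); Player 1 gets 4.
- D → Player 2 plays Y (best of -7, 4, 7, -1); Player 1 gets -4.
Player 1's induced payoffs are 1, -7, 4, -4, so Player 1 commits to C. Subgame-perfect outcome: (C, X) with payoffs (4, 8).
For the simultaneous game, intersect best replies.
Player 1's best replies: W→A; X→A; Y→B; Z→A.
Player 2's best replies: A→W; B→W; C→X; D→Y.
Only (A, W) has each player best-responding; Nash payoffs (1, 0).
Player 2 earns 8 sequentially versus 0 at the Nash outcome: better off.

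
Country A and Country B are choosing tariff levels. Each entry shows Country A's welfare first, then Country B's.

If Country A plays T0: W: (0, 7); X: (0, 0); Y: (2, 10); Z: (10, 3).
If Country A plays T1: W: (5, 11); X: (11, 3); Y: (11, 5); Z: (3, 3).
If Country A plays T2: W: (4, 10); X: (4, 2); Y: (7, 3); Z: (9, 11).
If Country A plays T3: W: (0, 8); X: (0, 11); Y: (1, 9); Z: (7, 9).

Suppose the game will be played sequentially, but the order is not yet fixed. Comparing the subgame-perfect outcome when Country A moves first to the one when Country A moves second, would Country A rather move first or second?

first

If Country A leads: Country B's best replies are T0→Y, T1→W, T2→Z, T3→X; Country A's induced payoffs 2, 5, 9, 0; outcome (T2, Z), payoffs (9, 11).
If Country B leads: Country A's best replies are W→T1, X→T1, Y→T1, Z→T0; Country B's induced payoffs 11, 3, 5, 3; outcome (T1, W), payoffs (5, 11).
Country A gets 9 moving first and 5 moving second, so Country A prefers to move first.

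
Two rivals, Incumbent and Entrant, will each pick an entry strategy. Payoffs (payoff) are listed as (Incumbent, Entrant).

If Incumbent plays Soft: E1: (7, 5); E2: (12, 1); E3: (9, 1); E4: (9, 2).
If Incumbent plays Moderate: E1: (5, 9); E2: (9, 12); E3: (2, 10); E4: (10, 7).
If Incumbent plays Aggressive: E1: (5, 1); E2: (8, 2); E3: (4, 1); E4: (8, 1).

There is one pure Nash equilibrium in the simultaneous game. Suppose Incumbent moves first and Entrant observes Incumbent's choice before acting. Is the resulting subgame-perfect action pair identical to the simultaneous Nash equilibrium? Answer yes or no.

no

Entrant best-responds to each possible Incumbent move:
- Soft → Entrant plays E1 (best of 5, 1, 1, 2); Incumbent gets 7.
- Moderate → Entrant plays E2 (best of 9, 12, 10, 7); Incumbent gets 9.
- Aggressive → Entrant plays E2 (best of 1, 2, 1, 1); Incumbent gets 8.
Maximizing over 7, 9, 8, Incumbent chooses Moderate. Subgame-perfect outcome: (Moderate, E2) with payoffs (9, 12).
Under simultaneous play:
Incumbent's best replies: E1→Soft; E2→Soft; E3→Soft; E4→Moderate.
Entrant's best replies: Soft→E1; Moderate→E2; Aggressive→E2.
Only (Soft, E1) has each player best-responding; Nash payoffs (7, 5).
Sequential outcome (Moderate, E2) differs from the Nash profile (Soft, E1).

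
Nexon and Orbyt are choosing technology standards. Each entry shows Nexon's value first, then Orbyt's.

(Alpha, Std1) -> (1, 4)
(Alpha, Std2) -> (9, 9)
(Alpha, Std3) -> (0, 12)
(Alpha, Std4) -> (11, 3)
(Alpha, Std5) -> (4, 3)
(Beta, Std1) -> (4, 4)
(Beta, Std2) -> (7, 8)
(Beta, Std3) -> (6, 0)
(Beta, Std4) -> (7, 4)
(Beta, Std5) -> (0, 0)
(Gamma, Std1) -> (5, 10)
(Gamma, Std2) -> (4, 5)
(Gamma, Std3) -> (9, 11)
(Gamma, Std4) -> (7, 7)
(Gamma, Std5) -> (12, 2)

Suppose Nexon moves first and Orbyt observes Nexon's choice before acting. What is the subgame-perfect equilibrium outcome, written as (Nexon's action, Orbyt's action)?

Solve by backward induction (Nexon leads).
- Alpha: BR = Std3, leader payoff 0.
- Beta: BR = Std2, leader payoff 7.
- Gamma: BR = Std3, leader payoff 9.
Among 0, 7, 9, the best is 9 at Gamma. Subgame-perfect outcome: (Gamma, Std3) with payoffs (9, 11).

(Gamma, Std3)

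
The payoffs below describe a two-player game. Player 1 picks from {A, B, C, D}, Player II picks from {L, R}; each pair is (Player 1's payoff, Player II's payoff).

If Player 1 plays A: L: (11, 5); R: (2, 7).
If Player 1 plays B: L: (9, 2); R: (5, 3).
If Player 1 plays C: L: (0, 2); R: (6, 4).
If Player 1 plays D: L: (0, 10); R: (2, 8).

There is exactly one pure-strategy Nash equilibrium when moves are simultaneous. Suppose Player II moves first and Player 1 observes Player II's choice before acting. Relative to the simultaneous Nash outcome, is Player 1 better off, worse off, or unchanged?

Player 1 best-responds to each possible Player II move:
- L: BR = A, leader payoff 5.
- R: BR = C, leader payoff 4.
Player II's induced payoffs are 5, 4, so Player II commits to L. Subgame-perfect outcome: (A, L) with payoffs (11, 5).
For the simultaneous game, intersect best replies.
Player 1's best replies: L→A; R→C.
Player II's best replies: A→R; B→R; C→R; D→L.
Only (C, R) has each player best-responding; Nash payoffs (6, 4).
Player 1 earns 11 sequentially versus 6 at the Nash outcome: better off.

better off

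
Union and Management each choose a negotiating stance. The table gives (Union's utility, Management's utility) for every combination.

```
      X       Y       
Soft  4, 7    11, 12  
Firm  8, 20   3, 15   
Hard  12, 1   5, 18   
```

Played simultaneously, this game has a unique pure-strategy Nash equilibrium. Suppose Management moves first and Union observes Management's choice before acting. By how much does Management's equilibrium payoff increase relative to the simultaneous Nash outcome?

Union best-responds to each possible Management move:
- X: Union compares 4, 8, 12 and picks Hard; Management would get 1.
- Y: Union compares 11, 3, 5 and picks Soft; Management would get 12.
Management's induced payoffs are 1, 12, so Management commits to Y. Subgame-perfect outcome: (Soft, Y) with payoffs (11, 12).
Under simultaneous play:
Union's best replies: X→Hard; Y→Soft.
Management's best replies: Soft→Y; Firm→X; Hard→Y.
The unique mutual best reply is (Soft, Y), giving (11, 12).
Management's commitment gain: 12 − 12 = 0.

0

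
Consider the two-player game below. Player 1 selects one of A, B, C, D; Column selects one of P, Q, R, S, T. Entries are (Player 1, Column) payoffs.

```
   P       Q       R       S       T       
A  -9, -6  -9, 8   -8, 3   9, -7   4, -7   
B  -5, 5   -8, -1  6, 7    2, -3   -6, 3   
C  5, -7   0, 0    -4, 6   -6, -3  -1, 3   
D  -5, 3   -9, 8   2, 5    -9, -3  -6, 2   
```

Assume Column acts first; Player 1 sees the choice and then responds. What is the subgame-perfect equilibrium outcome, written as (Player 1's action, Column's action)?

(B, R)

Backward induction with Column moving first.
- P: BR = C, leader payoff -7.
- Q: BR = C, leader payoff 0.
- R: BR = B, leader payoff 7.
- S: BR = A, leader payoff -7.
- T: BR = A, leader payoff -7.
Among -7, 0, 7, -7, -7, the best is 7 at R. Subgame-perfect outcome: (B, R) with payoffs (6, 7).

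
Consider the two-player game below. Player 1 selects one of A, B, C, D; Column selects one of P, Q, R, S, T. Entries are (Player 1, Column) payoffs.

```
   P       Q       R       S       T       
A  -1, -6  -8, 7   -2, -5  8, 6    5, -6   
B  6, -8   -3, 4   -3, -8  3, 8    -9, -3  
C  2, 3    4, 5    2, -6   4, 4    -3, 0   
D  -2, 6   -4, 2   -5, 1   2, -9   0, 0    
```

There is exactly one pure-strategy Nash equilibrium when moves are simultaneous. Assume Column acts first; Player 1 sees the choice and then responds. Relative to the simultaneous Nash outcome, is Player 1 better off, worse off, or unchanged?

better off

Solve by backward induction (Column leads).
- P: Player 1 compares -1, 6, 2, -2 and picks B; Column would get -8.
- Q: Player 1 compares -8, -3, 4, -4 and picks C; Column would get 5.
- R: Player 1 compares -2, -3, 2, -5 and picks C; Column would get -6.
- S: Player 1 compares 8, 3, 4, 2 and picks A; Column would get 6.
- T: Player 1 compares 5, -9, -3, 0 and picks A; Column would get -6.
Among -8, 5, -6, 6, -6, the best is 6 at S. Subgame-perfect outcome: (A, S) with payoffs (8, 6).
Under simultaneous play:
Player 1's best replies: P→B; Q→C; R→C; S→A; T→A.
Column's best replies: A→Q; B→S; C→Q; D→P.
Only (C, Q) has each player best-responding; Nash payoffs (4, 5).
Player 1 earns 8 sequentially versus 4 at the Nash outcome: better off.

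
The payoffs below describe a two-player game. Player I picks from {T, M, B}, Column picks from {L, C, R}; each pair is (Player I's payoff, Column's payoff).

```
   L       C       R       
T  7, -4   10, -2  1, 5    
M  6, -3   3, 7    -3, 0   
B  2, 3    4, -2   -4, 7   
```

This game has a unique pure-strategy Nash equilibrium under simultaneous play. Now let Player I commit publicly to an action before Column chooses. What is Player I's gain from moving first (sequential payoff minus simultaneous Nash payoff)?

2

Work backward from Column's decision.
- T: Column compares -4, -2, 5 and picks R; Player I would get 1.
- M: Column compares -3, 7, 0 and picks C; Player I would get 3.
- B: Column compares 3, -2, 7 and picks R; Player I would get -4.
Maximizing over 1, 3, -4, Player I chooses M. Subgame-perfect outcome: (M, C) with payoffs (3, 7).
For the simultaneous game, intersect best replies.
Player I's best replies: L→T; C→T; R→T.
Column's best replies: T→R; M→C; B→R.
The unique mutual best reply is (T, R), giving (1, 5).
Player I's commitment gain: 3 − 1 = 2.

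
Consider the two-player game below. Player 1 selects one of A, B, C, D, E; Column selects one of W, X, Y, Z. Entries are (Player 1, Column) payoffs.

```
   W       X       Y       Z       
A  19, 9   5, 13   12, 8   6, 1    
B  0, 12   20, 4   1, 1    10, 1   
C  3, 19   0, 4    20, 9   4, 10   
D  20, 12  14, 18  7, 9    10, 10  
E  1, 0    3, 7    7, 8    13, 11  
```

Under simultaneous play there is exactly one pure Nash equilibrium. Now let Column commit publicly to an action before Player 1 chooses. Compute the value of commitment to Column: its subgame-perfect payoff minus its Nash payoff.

Backward induction with Column moving first.
- W → Player 1 plays D (best of 19, 0, 3, 20, 1); Column gets 12.
- X → Player 1 plays B (best of 5, 20, 0, 14, 3); Column gets 4.
- Y → Player 1 plays C (best of 12, 1, 20, 7, 7); Column gets 9.
- Z → Player 1 plays E (best of 6, 10, 4, 10, 13); Column gets 11.
Among 12, 4, 9, 11, the best is 12 at W. Subgame-perfect outcome: (D, W) with payoffs (20, 12).
Now find the simultaneous Nash equilibrium.
Player 1's best replies: W→D; X→B; Y→C; Z→E.
Column's best replies: A→X; B→W; C→W; D→X; E→Z.
Only (E, Z) has each player best-responding; Nash payoffs (13, 11).
Column's commitment gain: 12 − 11 = 1.

1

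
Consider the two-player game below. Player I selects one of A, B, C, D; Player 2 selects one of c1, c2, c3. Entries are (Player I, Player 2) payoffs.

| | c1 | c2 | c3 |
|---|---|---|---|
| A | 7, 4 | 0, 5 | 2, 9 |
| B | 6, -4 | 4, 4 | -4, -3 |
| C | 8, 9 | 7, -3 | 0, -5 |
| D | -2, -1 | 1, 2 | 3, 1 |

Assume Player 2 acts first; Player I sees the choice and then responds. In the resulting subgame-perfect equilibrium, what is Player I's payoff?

Backward induction with Player 2 moving first.
- c1: Player I compares 7, 6, 8, -2 and picks C; Player 2 would get 9.
- c2: Player I compares 0, 4, 7, 1 and picks C; Player 2 would get -3.
- c3: Player I compares 2, -4, 0, 3 and picks D; Player 2 would get 1.
Maximizing over 9, -3, 1, Player 2 chooses c1. Subgame-perfect outcome: (C, c1) with payoffs (8, 9).

8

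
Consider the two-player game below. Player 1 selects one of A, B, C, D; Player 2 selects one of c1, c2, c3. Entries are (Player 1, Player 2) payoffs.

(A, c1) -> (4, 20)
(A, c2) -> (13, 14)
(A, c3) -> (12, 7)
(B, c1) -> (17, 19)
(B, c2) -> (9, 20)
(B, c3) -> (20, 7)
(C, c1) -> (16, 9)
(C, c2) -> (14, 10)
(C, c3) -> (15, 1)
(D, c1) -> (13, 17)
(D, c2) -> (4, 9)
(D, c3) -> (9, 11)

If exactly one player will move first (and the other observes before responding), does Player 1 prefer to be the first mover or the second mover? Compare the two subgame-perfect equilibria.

second

If Player 1 leads: Player 2's best replies are A→c1, B→c2, C→c2, D→c1; Player 1's induced payoffs 4, 9, 14, 13; outcome (C, c2), payoffs (14, 10).
If Player 2 leads: Player 1's best replies are c1→B, c2→C, c3→B; Player 2's induced payoffs 19, 10, 7; outcome (B, c1), payoffs (17, 19).
Player 1 gets 14 moving first and 17 moving second, so Player 1 prefers to move second.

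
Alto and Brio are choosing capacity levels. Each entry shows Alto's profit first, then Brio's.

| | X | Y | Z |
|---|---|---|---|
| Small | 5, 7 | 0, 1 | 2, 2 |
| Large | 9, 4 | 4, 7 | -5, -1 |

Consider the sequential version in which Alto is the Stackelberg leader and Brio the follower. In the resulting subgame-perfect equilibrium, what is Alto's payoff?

5

Brio best-responds to each possible Alto move:
- Small: BR = X, leader payoff 5.
- Large: BR = Y, leader payoff 4.
Among 5, 4, the best is 5 at Small. Subgame-perfect outcome: (Small, X) with payoffs (5, 7).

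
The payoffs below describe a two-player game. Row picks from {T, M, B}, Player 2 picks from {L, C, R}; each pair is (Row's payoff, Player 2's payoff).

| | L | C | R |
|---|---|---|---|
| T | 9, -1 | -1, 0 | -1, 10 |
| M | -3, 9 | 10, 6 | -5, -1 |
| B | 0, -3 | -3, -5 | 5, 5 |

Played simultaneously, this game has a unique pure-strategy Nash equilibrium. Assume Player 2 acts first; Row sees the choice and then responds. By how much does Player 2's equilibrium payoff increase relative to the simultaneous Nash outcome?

Solve by backward induction (Player 2 leads).
- L → Row plays T (best of 9, -3, 0); Player 2 gets -1.
- C → Row plays M (best of -1, 10, -3); Player 2 gets 6.
- R → Row plays B (best of -1, -5, 5); Player 2 gets 5.
Maximizing over -1, 6, 5, Player 2 chooses C. Subgame-perfect outcome: (M, C) with payoffs (10, 6).
Under simultaneous play:
Row's best replies: L→T; C→M; R→B.
Player 2's best replies: T→R; M→L; B→R.
The unique mutual best reply is (B, R), giving (5, 5).
Player 2's commitment gain: 6 − 5 = 1.

1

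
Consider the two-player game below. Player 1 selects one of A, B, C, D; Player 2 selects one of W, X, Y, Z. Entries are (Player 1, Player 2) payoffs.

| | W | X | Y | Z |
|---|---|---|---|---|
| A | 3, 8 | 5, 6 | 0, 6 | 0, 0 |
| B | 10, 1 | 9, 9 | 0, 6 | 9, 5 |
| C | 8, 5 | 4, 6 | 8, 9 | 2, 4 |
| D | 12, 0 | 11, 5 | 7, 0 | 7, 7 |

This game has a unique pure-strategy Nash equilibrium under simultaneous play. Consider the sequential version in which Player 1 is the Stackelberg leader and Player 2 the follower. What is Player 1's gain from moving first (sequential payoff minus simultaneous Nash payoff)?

Work backward from Player 2's decision.
- A: BR = W, leader payoff 3.
- B: BR = X, leader payoff 9.
- C: BR = Y, leader payoff 8.
- D: BR = Z, leader payoff 7.
Player 1's induced payoffs are 3, 9, 8, 7, so Player 1 commits to B. Subgame-perfect outcome: (B, X) with payoffs (9, 9).
Under simultaneous play:
Player 1's best replies: W→D; X→D; Y→C; Z→B.
Player 2's best replies: A→W; B→X; C→Y; D→Z.
The unique mutual best reply is (C, Y), giving (8, 9).
Player 1's commitment gain: 9 − 8 = 1.

1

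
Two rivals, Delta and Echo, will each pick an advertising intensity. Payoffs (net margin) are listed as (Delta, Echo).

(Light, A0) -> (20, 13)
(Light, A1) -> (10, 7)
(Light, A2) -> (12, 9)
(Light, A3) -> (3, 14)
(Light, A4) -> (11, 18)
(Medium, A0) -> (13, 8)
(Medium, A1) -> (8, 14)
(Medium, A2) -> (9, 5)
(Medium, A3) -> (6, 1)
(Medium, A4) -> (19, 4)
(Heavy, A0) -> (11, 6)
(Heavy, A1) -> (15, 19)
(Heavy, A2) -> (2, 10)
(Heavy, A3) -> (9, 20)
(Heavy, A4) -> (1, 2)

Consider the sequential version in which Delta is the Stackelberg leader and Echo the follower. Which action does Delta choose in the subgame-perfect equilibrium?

Solve by backward induction (Delta leads).
- Light: BR = A4, leader payoff 11.
- Medium: BR = A1, leader payoff 8.
- Heavy: BR = A3, leader payoff 9.
Delta's induced payoffs are 11, 8, 9, so Delta commits to Light. Subgame-perfect outcome: (Light, A4) with payoffs (11, 18).

Light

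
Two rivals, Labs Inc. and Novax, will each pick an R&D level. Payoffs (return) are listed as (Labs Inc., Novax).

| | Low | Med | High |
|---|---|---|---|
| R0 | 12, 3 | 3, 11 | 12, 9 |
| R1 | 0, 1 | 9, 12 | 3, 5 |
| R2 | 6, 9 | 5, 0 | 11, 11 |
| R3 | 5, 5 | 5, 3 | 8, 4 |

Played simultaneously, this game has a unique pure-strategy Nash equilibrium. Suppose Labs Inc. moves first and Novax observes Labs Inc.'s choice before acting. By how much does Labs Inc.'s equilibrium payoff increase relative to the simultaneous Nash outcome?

2

Work backward from Novax's decision.
- R0: BR = Med, leader payoff 3.
- R1: BR = Med, leader payoff 9.
- R2: BR = High, leader payoff 11.
- R3: BR = Low, leader payoff 5.
Labs Inc.'s induced payoffs are 3, 9, 11, 5, so Labs Inc. commits to R2. Subgame-perfect outcome: (R2, High) with payoffs (11, 11).
Now find the simultaneous Nash equilibrium.
Labs Inc.'s best replies: Low→R0; Med→R1; High→R0.
Novax's best replies: R0→Med; R1→Med; R2→High; R3→Low.
The unique mutual best reply is (R1, Med), giving (9, 12).
Labs Inc.'s commitment gain: 11 − 9 = 2.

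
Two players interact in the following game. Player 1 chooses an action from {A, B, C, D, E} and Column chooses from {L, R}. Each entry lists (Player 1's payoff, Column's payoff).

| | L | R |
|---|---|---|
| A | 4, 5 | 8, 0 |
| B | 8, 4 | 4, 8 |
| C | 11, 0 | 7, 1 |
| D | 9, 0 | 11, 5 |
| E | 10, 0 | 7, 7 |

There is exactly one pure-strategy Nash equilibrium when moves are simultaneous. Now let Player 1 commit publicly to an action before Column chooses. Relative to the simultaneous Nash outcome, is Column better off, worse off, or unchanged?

Work backward from Column's decision.
- A → Column plays L (best of 5, 0); Player 1 gets 4.
- B → Column plays R (best of 4, 8); Player 1 gets 4.
- C → Column plays R (best of 0, 1); Player 1 gets 7.
- D → Column plays R (best of 0, 5); Player 1 gets 11.
- E → Column plays R (best of 0, 7); Player 1 gets 7.
Among 4, 4, 7, 11, 7, the best is 11 at D. Subgame-perfect outcome: (D, R) with payoffs (11, 5).
Under simultaneous play:
Player 1's best replies: L→C; R→D.
Column's best replies: A→L; B→R; C→R; D→R; E→R.
Only (D, R) has each player best-responding; Nash payoffs (11, 5).
Column earns 5 sequentially versus 5 at the Nash outcome: unchanged.

unchanged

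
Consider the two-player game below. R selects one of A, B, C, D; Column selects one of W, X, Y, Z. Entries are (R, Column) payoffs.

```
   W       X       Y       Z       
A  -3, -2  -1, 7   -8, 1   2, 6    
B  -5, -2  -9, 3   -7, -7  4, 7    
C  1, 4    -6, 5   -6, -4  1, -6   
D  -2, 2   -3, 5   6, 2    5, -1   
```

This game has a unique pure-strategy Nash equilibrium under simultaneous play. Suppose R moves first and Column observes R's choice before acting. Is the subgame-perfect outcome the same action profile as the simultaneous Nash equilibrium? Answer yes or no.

no

Solve by backward induction (R leads).
- A → Column plays X (best of -2, 7, 1, 6); R gets -1.
- B → Column plays Z (best of -2, 3, -7, 7); R gets 4.
- C → Column plays X (best of 4, 5, -4, -6); R gets -6.
- D → Column plays X (best of 2, 5, 2, -1); R gets -3.
R's induced payoffs are -1, 4, -6, -3, so R commits to B. Subgame-perfect outcome: (B, Z) with payoffs (4, 7).
Under simultaneous play:
R's best replies: W→C; X→A; Y→D; Z→D.
Column's best replies: A→X; B→Z; C→X; D→X.
The unique mutual best reply is (A, X), giving (-1, 7).
Sequential outcome (B, Z) differs from the Nash profile (A, X).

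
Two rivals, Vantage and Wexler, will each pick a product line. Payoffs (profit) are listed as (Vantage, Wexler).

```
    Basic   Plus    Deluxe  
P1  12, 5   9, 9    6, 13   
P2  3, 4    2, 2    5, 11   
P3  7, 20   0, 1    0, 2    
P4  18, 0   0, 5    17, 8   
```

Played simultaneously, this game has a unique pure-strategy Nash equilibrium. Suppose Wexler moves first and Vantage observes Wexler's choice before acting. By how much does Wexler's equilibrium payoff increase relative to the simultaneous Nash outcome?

1

Solve by backward induction (Wexler leads).
- Basic: Vantage compares 12, 3, 7, 18 and picks P4; Wexler would get 0.
- Plus: Vantage compares 9, 2, 0, 0 and picks P1; Wexler would get 9.
- Deluxe: Vantage compares 6, 5, 0, 17 and picks P4; Wexler would get 8.
Maximizing over 0, 9, 8, Wexler chooses Plus. Subgame-perfect outcome: (P1, Plus) with payoffs (9, 9).
Under simultaneous play:
Vantage's best replies: Basic→P4; Plus→P1; Deluxe→P4.
Wexler's best replies: P1→Deluxe; P2→Deluxe; P3→Basic; P4→Deluxe.
The unique mutual best reply is (P4, Deluxe), giving (17, 8).
Wexler's commitment gain: 9 − 8 = 1.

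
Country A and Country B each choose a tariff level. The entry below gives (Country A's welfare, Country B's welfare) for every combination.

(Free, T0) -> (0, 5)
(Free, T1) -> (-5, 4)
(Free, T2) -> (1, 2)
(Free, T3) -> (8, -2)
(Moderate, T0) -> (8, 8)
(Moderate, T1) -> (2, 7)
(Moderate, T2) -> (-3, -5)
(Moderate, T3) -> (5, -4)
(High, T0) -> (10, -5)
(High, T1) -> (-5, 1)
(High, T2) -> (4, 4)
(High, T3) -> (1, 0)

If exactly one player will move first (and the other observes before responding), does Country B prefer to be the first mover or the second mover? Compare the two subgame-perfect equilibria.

If Country A leads: Country B's best replies are Free→T0, Moderate→T0, High→T2; Country A's induced payoffs 0, 8, 4; outcome (Moderate, T0), payoffs (8, 8).
If Country B leads: Country A's best replies are T0→High, T1→Moderate, T2→High, T3→Free; Country B's induced payoffs -5, 7, 4, -2; outcome (Moderate, T1), payoffs (2, 7).
Country B gets 7 moving first and 8 moving second, so Country B prefers to move second.

second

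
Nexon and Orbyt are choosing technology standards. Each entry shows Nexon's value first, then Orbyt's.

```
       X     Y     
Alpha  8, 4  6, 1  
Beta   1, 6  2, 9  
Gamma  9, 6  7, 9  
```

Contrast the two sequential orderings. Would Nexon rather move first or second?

first

If Nexon leads: Orbyt's best replies are Alpha→X, Beta→Y, Gamma→Y; Nexon's induced payoffs 8, 2, 7; outcome (Alpha, X), payoffs (8, 4).
If Orbyt leads: Nexon's best replies are X→Gamma, Y→Gamma; Orbyt's induced payoffs 6, 9; outcome (Gamma, Y), payoffs (7, 9).
Nexon gets 8 moving first and 7 moving second, so Nexon prefers to move first.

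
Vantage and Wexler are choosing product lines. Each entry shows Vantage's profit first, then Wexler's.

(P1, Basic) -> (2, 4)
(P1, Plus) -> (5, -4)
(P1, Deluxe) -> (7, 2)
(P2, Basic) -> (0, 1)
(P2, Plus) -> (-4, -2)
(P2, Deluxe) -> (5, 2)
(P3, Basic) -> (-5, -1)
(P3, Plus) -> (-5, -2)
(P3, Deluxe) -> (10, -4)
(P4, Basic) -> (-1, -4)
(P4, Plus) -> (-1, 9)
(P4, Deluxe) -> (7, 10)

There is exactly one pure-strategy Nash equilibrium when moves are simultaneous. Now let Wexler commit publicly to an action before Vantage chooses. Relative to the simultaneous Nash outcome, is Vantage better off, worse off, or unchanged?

unchanged

Backward induction with Wexler moving first.
- Basic: BR = P1, leader payoff 4.
- Plus: BR = P1, leader payoff -4.
- Deluxe: BR = P3, leader payoff -4.
Wexler's induced payoffs are 4, -4, -4, so Wexler commits to Basic. Subgame-perfect outcome: (P1, Basic) with payoffs (2, 4).
Under simultaneous play:
Vantage's best replies: Basic→P1; Plus→P1; Deluxe→P3.
Wexler's best replies: P1→Basic; P2→Deluxe; P3→Basic; P4→Deluxe.
Only (P1, Basic) has each player best-responding; Nash payoffs (2, 4).
Vantage earns 2 sequentially versus 2 at the Nash outcome: unchanged.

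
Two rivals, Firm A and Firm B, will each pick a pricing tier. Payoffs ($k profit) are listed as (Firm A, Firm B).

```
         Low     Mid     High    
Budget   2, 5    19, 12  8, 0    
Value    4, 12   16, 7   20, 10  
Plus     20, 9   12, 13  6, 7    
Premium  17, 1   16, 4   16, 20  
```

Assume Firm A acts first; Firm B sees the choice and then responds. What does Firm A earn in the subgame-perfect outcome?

19

Work backward from Firm B's decision.
- Budget → Firm B plays Mid (best of 5, 12, 0); Firm A gets 19.
- Value → Firm B plays Low (best of 12, 7, 10); Firm A gets 4.
- Plus → Firm B plays Mid (best of 9, 13, 7); Firm A gets 12.
- Premium → Firm B plays High (best of 1, 4, 20); Firm A gets 16.
Maximizing over 19, 4, 12, 16, Firm A chooses Budget. Subgame-perfect outcome: (Budget, Mid) with payoffs (19, 12).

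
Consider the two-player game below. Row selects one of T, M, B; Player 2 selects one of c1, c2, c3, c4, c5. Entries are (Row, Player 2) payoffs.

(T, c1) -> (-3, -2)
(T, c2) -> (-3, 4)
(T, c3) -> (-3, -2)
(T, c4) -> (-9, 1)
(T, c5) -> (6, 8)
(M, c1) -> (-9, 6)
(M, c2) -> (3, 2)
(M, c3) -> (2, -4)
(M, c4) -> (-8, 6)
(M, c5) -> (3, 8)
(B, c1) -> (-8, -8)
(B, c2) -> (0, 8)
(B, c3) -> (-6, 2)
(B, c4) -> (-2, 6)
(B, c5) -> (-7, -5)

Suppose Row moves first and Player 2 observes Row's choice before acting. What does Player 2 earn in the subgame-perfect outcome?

8

Work backward from Player 2's decision.
- T: BR = c5, leader payoff 6.
- M: BR = c5, leader payoff 3.
- B: BR = c2, leader payoff 0.
Among 6, 3, 0, the best is 6 at T. Subgame-perfect outcome: (T, c5) with payoffs (6, 8).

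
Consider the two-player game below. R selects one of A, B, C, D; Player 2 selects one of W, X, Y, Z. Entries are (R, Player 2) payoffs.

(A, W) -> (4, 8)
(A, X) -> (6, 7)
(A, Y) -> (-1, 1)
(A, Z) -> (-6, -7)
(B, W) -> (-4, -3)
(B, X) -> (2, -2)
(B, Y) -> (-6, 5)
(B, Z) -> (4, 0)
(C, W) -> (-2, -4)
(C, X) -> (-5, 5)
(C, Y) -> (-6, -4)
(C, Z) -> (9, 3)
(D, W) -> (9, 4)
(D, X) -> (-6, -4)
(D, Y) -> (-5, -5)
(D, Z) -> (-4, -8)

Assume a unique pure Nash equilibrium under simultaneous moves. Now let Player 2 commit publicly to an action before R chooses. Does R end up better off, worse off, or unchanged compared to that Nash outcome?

Backward induction with Player 2 moving first.
- W → R plays D (best of 4, -4, -2, 9); Player 2 gets 4.
- X → R plays A (best of 6, 2, -5, -6); Player 2 gets 7.
- Y → R plays A (best of -1, -6, -6, -5); Player 2 gets 1.
- Z → R plays C (best of -6, 4, 9, -4); Player 2 gets 3.
Maximizing over 4, 7, 1, 3, Player 2 chooses X. Subgame-perfect outcome: (A, X) with payoffs (6, 7).
Now find the simultaneous Nash equilibrium.
R's best replies: W→D; X→A; Y→A; Z→C.
Player 2's best replies: A→W; B→Y; C→X; D→W.
The unique mutual best reply is (D, W), giving (9, 4).
R earns 6 sequentially versus 9 at the Nash outcome: worse off.

worse off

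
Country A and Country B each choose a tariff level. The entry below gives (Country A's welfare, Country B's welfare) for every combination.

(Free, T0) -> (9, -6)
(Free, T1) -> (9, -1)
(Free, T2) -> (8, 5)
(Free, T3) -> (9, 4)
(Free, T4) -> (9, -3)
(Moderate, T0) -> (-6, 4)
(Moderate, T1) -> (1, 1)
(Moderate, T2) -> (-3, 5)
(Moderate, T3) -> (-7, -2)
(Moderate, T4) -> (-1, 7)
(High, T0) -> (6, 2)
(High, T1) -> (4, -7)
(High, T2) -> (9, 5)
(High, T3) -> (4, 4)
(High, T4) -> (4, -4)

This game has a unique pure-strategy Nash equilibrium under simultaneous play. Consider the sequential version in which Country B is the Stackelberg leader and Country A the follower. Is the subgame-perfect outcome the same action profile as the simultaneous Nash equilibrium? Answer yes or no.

Backward induction with Country B moving first.
- T0: Country A compares 9, -6, 6 and picks Free; Country B would get -6.
- T1: Country A compares 9, 1, 4 and picks Free; Country B would get -1.
- T2: Country A compares 8, -3, 9 and picks High; Country B would get 5.
- T3: Country A compares 9, -7, 4 and picks Free; Country B would get 4.
- T4: Country A compares 9, -1, 4 and picks Free; Country B would get -3.
Country B's induced payoffs are -6, -1, 5, 4, -3, so Country B commits to T2. Subgame-perfect outcome: (High, T2) with payoffs (9, 5).
For the simultaneous game, intersect best replies.
Country A's best replies: T0→Free; T1→Free; T2→High; T3→Free; T4→Free.
Country B's best replies: Free→T2; Moderate→T4; High→T2.
Only (High, T2) has each player best-responding; Nash payoffs (9, 5).
Sequential outcome (High, T2) coincides with the Nash profile (High, T2).

yes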